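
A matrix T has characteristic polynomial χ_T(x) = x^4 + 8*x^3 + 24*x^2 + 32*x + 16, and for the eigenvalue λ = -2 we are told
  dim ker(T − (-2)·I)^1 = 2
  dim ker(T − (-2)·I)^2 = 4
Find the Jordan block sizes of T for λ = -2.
Block sizes for λ = -2: [2, 2]

From the dimensions of kernels of powers, the number of Jordan blocks of size at least j is d_j − d_{j−1} where d_j = dim ker(N^j) (with d_0 = 0). Computing the differences gives [2, 2].
The number of blocks of size exactly k is (#blocks of size ≥ k) − (#blocks of size ≥ k + 1), so the partition is: 2 block(s) of size 2.
In nonincreasing order the block sizes are [2, 2].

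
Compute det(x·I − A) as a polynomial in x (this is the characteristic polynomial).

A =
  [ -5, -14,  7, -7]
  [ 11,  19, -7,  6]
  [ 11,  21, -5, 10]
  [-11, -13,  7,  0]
x^4 - 9*x^3 - 10*x^2 + 228*x - 360

Expanding det(x·I − A) (e.g. by cofactor expansion or by noting that A is similar to its Jordan form J, which has the same characteristic polynomial as A) gives
  χ_A(x) = x^4 - 9*x^3 - 10*x^2 + 228*x - 360
which factors as (x - 6)^2*(x - 2)*(x + 5). The eigenvalues (with algebraic multiplicities) are λ = -5 with multiplicity 1, λ = 2 with multiplicity 1, λ = 6 with multiplicity 2.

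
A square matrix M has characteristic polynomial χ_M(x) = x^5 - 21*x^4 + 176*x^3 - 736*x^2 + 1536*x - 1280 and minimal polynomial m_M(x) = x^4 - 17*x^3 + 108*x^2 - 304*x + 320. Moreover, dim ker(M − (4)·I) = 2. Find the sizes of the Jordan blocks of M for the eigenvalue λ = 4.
Block sizes for λ = 4: [3, 1]

Step 1 — from the characteristic polynomial, algebraic multiplicity of λ = 4 is 4. From dim ker(M − (4)·I) = 2, there are exactly 2 Jordan blocks for λ = 4.
Step 2 — from the minimal polynomial, the factor (x − 4)^3 tells us the largest block for λ = 4 has size 3.
Step 3 — with total size 4, 2 blocks, and largest block 3, the block sizes (in nonincreasing order) are [3, 1].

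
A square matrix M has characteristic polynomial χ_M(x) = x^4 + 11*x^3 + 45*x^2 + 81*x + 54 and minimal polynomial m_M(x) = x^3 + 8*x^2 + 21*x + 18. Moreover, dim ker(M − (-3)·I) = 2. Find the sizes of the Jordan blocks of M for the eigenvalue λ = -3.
Block sizes for λ = -3: [2, 1]

Step 1 — from the characteristic polynomial, algebraic multiplicity of λ = -3 is 3. From dim ker(M − (-3)·I) = 2, there are exactly 2 Jordan blocks for λ = -3.
Step 2 — from the minimal polynomial, the factor (x + 3)^2 tells us the largest block for λ = -3 has size 2.
Step 3 — with total size 3, 2 blocks, and largest block 2, the block sizes (in nonincreasing order) are [2, 1].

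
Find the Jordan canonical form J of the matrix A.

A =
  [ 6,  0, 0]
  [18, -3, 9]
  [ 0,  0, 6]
J_1(-3) ⊕ J_1(6) ⊕ J_1(6)

The characteristic polynomial is
  det(x·I − A) = x^3 - 9*x^2 + 108 = (x - 6)^2*(x + 3)

Eigenvalues and multiplicities (the geometric multiplicity of λ is n − rank(A − λI), which equals the number of Jordan blocks for λ):
  λ = -3: algebraic multiplicity = 1, geometric multiplicity = 1
  λ = 6: algebraic multiplicity = 2, geometric multiplicity = 2

Determining the block sizes for each eigenvalue:
  λ = -3: one block (gm = 1), so the single block has size am = 1 → block sizes [1]
  λ = 6: gm = am = 2, so every block has size 1 → block sizes [1, 1]

Assembling the blocks gives a Jordan form
J =
  [-3, 0, 0]
  [ 0, 6, 0]
  [ 0, 0, 6]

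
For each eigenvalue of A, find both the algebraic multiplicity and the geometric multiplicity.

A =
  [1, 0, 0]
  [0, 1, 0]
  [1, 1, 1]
λ = 1: alg = 3, geom = 2

Step 1 — factor the characteristic polynomial to read off the algebraic multiplicities:
  χ_A(x) = (x - 1)^3

Step 2 — compute geometric multiplicities via the rank-nullity identity g(λ) = n − rank(A − λI):
  rank(A − (1)·I) = 1, so dim ker(A − (1)·I) = n − 1 = 2

Summary:
  λ = 1: algebraic multiplicity = 3, geometric multiplicity = 2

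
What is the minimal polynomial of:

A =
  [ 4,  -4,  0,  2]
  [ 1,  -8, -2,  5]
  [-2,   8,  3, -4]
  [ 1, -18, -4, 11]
x^2 - 5*x + 6

The characteristic polynomial is χ_A(x) = (x - 3)^2*(x - 2)^2, so the eigenvalues are known. The minimal polynomial is
  m_A(x) = Π_λ (x − λ)^{k_λ}
where k_λ is the size of the *largest* Jordan block for λ (equivalently, the smallest k with (A − λI)^k v = 0 for every generalised eigenvector v of λ).

  λ = 2: largest Jordan block has size 1, contributing (x − 2)
  λ = 3: largest Jordan block has size 1, contributing (x − 3)

So m_A(x) = (x - 3)*(x - 2) = x^2 - 5*x + 6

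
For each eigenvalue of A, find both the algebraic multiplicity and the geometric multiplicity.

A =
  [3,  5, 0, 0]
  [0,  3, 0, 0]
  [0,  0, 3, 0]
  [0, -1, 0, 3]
λ = 3: alg = 4, geom = 3

Step 1 — factor the characteristic polynomial to read off the algebraic multiplicities:
  χ_A(x) = (x - 3)^4

Step 2 — compute geometric multiplicities via the rank-nullity identity g(λ) = n − rank(A − λI):
  rank(A − (3)·I) = 1, so dim ker(A − (3)·I) = n − 1 = 3

Summary:
  λ = 3: algebraic multiplicity = 4, geometric multiplicity = 3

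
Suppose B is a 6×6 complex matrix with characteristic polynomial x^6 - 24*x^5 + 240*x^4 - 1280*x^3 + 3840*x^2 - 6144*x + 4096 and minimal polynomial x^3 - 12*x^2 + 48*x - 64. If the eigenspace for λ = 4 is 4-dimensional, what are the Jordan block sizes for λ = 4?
Block sizes for λ = 4: [3, 1, 1, 1]

Step 1 — from the characteristic polynomial, algebraic multiplicity of λ = 4 is 6. From dim ker(B − (4)·I) = 4, there are exactly 4 Jordan blocks for λ = 4.
Step 2 — from the minimal polynomial, the factor (x − 4)^3 tells us the largest block for λ = 4 has size 3.
Step 3 — with total size 6, 4 blocks, and largest block 3, the block sizes (in nonincreasing order) are [3, 1, 1, 1].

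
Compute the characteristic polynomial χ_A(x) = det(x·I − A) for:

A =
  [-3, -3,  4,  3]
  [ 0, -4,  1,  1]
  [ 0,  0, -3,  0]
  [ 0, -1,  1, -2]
x^4 + 12*x^3 + 54*x^2 + 108*x + 81

Expanding det(x·I − A) (e.g. by cofactor expansion or by noting that A is similar to its Jordan form J, which has the same characteristic polynomial as A) gives
  χ_A(x) = x^4 + 12*x^3 + 54*x^2 + 108*x + 81
which factors as (x + 3)^4. The eigenvalues (with algebraic multiplicities) are λ = -3 with multiplicity 4.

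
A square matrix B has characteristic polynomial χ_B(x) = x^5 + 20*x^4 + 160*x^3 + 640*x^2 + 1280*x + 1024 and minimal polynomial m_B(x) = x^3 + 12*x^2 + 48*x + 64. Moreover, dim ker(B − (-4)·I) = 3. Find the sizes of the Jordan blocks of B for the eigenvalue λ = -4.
Block sizes for λ = -4: [3, 1, 1]

Step 1 — from the characteristic polynomial, algebraic multiplicity of λ = -4 is 5. From dim ker(B − (-4)·I) = 3, there are exactly 3 Jordan blocks for λ = -4.
Step 2 — from the minimal polynomial, the factor (x + 4)^3 tells us the largest block for λ = -4 has size 3.
Step 3 — with total size 5, 3 blocks, and largest block 3, the block sizes (in nonincreasing order) are [3, 1, 1].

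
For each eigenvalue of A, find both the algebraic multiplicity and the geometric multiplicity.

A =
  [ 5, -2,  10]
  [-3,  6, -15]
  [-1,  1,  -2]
λ = 3: alg = 3, geom = 2

Step 1 — factor the characteristic polynomial to read off the algebraic multiplicities:
  χ_A(x) = (x - 3)^3

Step 2 — compute geometric multiplicities via the rank-nullity identity g(λ) = n − rank(A − λI):
  rank(A − (3)·I) = 1, so dim ker(A − (3)·I) = n − 1 = 2

Summary:
  λ = 3: algebraic multiplicity = 3, geometric multiplicity = 2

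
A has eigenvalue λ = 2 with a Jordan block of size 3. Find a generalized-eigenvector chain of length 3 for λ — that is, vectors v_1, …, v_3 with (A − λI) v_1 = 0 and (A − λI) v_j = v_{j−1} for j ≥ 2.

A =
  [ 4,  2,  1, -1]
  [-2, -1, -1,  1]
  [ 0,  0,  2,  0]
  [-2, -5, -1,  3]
A Jordan chain for λ = 2 of length 3:
v_1 = (2, 0, 0, 4)ᵀ
v_2 = (2, -2, 0, -2)ᵀ
v_3 = (1, 0, 0, 0)ᵀ

Let N = A − (2)·I. We want v_3 with N^3 v_3 = 0 but N^2 v_3 ≠ 0; then v_{j-1} := N · v_j for j = 3, …, 2.

Pick v_3 = (1, 0, 0, 0)ᵀ.
Then v_2 = N · v_3 = (2, -2, 0, -2)ᵀ.
Then v_1 = N · v_2 = (2, 0, 0, 4)ᵀ.

Sanity check: (A − (2)·I) v_1 = (0, 0, 0, 0)ᵀ = 0. ✓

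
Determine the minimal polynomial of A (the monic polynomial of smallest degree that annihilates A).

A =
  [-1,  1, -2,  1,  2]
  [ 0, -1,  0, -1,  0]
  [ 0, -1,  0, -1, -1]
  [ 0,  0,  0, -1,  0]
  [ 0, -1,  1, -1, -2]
x^3 + 3*x^2 + 3*x + 1

The characteristic polynomial is χ_A(x) = (x + 1)^5, so the eigenvalues are known. The minimal polynomial is
  m_A(x) = Π_λ (x − λ)^{k_λ}
where k_λ is the size of the *largest* Jordan block for λ (equivalently, the smallest k with (A − λI)^k v = 0 for every generalised eigenvector v of λ).

  λ = -1: largest Jordan block has size 3, contributing (x + 1)^3

So m_A(x) = (x + 1)^3 = x^3 + 3*x^2 + 3*x + 1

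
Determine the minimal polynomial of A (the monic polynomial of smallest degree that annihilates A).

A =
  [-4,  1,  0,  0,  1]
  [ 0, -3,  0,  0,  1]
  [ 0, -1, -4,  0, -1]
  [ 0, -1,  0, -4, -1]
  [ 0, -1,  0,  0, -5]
x^2 + 8*x + 16

The characteristic polynomial is χ_A(x) = (x + 4)^5, so the eigenvalues are known. The minimal polynomial is
  m_A(x) = Π_λ (x − λ)^{k_λ}
where k_λ is the size of the *largest* Jordan block for λ (equivalently, the smallest k with (A − λI)^k v = 0 for every generalised eigenvector v of λ).

  λ = -4: largest Jordan block has size 2, contributing (x + 4)^2

So m_A(x) = (x + 4)^2 = x^2 + 8*x + 16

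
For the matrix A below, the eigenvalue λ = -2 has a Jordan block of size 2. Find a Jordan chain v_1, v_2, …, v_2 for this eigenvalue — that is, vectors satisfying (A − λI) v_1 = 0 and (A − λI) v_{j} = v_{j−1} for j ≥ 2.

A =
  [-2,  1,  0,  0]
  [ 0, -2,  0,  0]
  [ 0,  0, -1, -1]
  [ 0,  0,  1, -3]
A Jordan chain for λ = -2 of length 2:
v_1 = (1, 0, 0, 0)ᵀ
v_2 = (0, 1, 0, 0)ᵀ

Let N = A − (-2)·I. We want v_2 with N^2 v_2 = 0 but N^1 v_2 ≠ 0; then v_{j-1} := N · v_j for j = 2, …, 2.

Pick v_2 = (0, 1, 0, 0)ᵀ.
Then v_1 = N · v_2 = (1, 0, 0, 0)ᵀ.

Sanity check: (A − (-2)·I) v_1 = (0, 0, 0, 0)ᵀ = 0. ✓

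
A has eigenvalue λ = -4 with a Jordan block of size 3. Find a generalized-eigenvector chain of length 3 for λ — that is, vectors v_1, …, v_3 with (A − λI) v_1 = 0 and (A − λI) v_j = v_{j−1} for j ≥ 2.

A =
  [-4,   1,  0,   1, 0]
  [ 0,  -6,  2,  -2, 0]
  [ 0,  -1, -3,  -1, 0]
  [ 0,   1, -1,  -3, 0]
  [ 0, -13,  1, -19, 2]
A Jordan chain for λ = -4 of length 3:
v_1 = (1, 0, 0, 0, 0)ᵀ
v_2 = (0, 2, 1, -1, 1)ᵀ
v_3 = (0, 0, 1, 0, 0)ᵀ

Let N = A − (-4)·I. We want v_3 with N^3 v_3 = 0 but N^2 v_3 ≠ 0; then v_{j-1} := N · v_j for j = 3, …, 2.

Pick v_3 = (0, 0, 1, 0, 0)ᵀ.
Then v_2 = N · v_3 = (0, 2, 1, -1, 1)ᵀ.
Then v_1 = N · v_2 = (1, 0, 0, 0, 0)ᵀ.

Sanity check: (A − (-4)·I) v_1 = (0, 0, 0, 0, 0)ᵀ = 0. ✓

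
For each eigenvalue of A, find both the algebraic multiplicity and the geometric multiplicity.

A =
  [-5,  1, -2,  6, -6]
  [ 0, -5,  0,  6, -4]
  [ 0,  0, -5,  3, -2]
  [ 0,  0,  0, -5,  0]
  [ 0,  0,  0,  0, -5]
λ = -5: alg = 5, geom = 3

Step 1 — factor the characteristic polynomial to read off the algebraic multiplicities:
  χ_A(x) = (x + 5)^5

Step 2 — compute geometric multiplicities via the rank-nullity identity g(λ) = n − rank(A − λI):
  rank(A − (-5)·I) = 2, so dim ker(A − (-5)·I) = n − 2 = 3

Summary:
  λ = -5: algebraic multiplicity = 5, geometric multiplicity = 3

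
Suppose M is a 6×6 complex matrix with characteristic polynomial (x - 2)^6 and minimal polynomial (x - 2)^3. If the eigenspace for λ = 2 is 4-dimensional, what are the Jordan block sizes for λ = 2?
Block sizes for λ = 2: [3, 1, 1, 1]

Step 1 — from the characteristic polynomial, algebraic multiplicity of λ = 2 is 6. From dim ker(M − (2)·I) = 4, there are exactly 4 Jordan blocks for λ = 2.
Step 2 — from the minimal polynomial, the factor (x − 2)^3 tells us the largest block for λ = 2 has size 3.
Step 3 — with total size 6, 4 blocks, and largest block 3, the block sizes (in nonincreasing order) are [3, 1, 1, 1].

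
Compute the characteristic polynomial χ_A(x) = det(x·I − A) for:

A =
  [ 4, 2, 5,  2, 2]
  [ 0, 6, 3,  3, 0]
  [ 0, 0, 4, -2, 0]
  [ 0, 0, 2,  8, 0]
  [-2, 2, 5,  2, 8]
x^5 - 30*x^4 + 360*x^3 - 2160*x^2 + 6480*x - 7776

Expanding det(x·I − A) (e.g. by cofactor expansion or by noting that A is similar to its Jordan form J, which has the same characteristic polynomial as A) gives
  χ_A(x) = x^5 - 30*x^4 + 360*x^3 - 2160*x^2 + 6480*x - 7776
which factors as (x - 6)^5. The eigenvalues (with algebraic multiplicities) are λ = 6 with multiplicity 5.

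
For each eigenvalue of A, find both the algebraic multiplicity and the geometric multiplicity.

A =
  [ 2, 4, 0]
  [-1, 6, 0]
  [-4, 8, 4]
λ = 4: alg = 3, geom = 2

Step 1 — factor the characteristic polynomial to read off the algebraic multiplicities:
  χ_A(x) = (x - 4)^3

Step 2 — compute geometric multiplicities via the rank-nullity identity g(λ) = n − rank(A − λI):
  rank(A − (4)·I) = 1, so dim ker(A − (4)·I) = n − 1 = 2

Summary:
  λ = 4: algebraic multiplicity = 3, geometric multiplicity = 2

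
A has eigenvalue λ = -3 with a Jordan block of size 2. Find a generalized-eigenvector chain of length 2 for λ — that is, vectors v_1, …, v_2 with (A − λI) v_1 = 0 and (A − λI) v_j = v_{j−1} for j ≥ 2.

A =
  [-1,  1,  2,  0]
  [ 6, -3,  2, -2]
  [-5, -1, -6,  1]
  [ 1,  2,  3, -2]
A Jordan chain for λ = -3 of length 2:
v_1 = (2, 6, -5, 1)ᵀ
v_2 = (1, 0, 0, 0)ᵀ

Let N = A − (-3)·I. We want v_2 with N^2 v_2 = 0 but N^1 v_2 ≠ 0; then v_{j-1} := N · v_j for j = 2, …, 2.

Pick v_2 = (1, 0, 0, 0)ᵀ.
Then v_1 = N · v_2 = (2, 6, -5, 1)ᵀ.

Sanity check: (A − (-3)·I) v_1 = (0, 0, 0, 0)ᵀ = 0. ✓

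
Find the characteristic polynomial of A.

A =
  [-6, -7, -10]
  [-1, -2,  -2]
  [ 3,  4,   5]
x^3 + 3*x^2 + 3*x + 1

Expanding det(x·I − A) (e.g. by cofactor expansion or by noting that A is similar to its Jordan form J, which has the same characteristic polynomial as A) gives
  χ_A(x) = x^3 + 3*x^2 + 3*x + 1
which factors as (x + 1)^3. The eigenvalues (with algebraic multiplicities) are λ = -1 with multiplicity 3.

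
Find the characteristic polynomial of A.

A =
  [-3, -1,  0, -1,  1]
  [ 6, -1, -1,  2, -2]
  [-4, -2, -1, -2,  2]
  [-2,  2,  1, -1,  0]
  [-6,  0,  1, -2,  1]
x^5 + 5*x^4 + 10*x^3 + 10*x^2 + 5*x + 1

Expanding det(x·I − A) (e.g. by cofactor expansion or by noting that A is similar to its Jordan form J, which has the same characteristic polynomial as A) gives
  χ_A(x) = x^5 + 5*x^4 + 10*x^3 + 10*x^2 + 5*x + 1
which factors as (x + 1)^5. The eigenvalues (with algebraic multiplicities) are λ = -1 with multiplicity 5.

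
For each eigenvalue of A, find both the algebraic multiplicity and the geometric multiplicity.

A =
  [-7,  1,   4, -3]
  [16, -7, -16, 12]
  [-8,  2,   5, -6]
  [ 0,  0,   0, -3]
λ = -3: alg = 4, geom = 3

Step 1 — factor the characteristic polynomial to read off the algebraic multiplicities:
  χ_A(x) = (x + 3)^4

Step 2 — compute geometric multiplicities via the rank-nullity identity g(λ) = n − rank(A − λI):
  rank(A − (-3)·I) = 1, so dim ker(A − (-3)·I) = n − 1 = 3

Summary:
  λ = -3: algebraic multiplicity = 4, geometric multiplicity = 3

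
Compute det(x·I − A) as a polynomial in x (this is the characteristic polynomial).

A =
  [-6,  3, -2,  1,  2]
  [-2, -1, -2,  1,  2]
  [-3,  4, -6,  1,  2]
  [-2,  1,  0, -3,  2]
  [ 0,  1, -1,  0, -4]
x^5 + 20*x^4 + 160*x^3 + 640*x^2 + 1280*x + 1024

Expanding det(x·I − A) (e.g. by cofactor expansion or by noting that A is similar to its Jordan form J, which has the same characteristic polynomial as A) gives
  χ_A(x) = x^5 + 20*x^4 + 160*x^3 + 640*x^2 + 1280*x + 1024
which factors as (x + 4)^5. The eigenvalues (with algebraic multiplicities) are λ = -4 with multiplicity 5.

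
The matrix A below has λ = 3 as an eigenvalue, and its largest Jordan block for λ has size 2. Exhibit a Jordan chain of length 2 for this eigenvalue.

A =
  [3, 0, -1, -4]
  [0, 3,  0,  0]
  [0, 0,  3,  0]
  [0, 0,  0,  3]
A Jordan chain for λ = 3 of length 2:
v_1 = (-1, 0, 0, 0)ᵀ
v_2 = (0, 0, 1, 0)ᵀ

Let N = A − (3)·I. We want v_2 with N^2 v_2 = 0 but N^1 v_2 ≠ 0; then v_{j-1} := N · v_j for j = 2, …, 2.

Pick v_2 = (0, 0, 1, 0)ᵀ.
Then v_1 = N · v_2 = (-1, 0, 0, 0)ᵀ.

Sanity check: (A − (3)·I) v_1 = (0, 0, 0, 0)ᵀ = 0. ✓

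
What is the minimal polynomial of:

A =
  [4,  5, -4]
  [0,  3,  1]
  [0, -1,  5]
x^3 - 12*x^2 + 48*x - 64

The characteristic polynomial is χ_A(x) = (x - 4)^3, so the eigenvalues are known. The minimal polynomial is
  m_A(x) = Π_λ (x − λ)^{k_λ}
where k_λ is the size of the *largest* Jordan block for λ (equivalently, the smallest k with (A − λI)^k v = 0 for every generalised eigenvector v of λ).

  λ = 4: largest Jordan block has size 3, contributing (x − 4)^3

So m_A(x) = (x - 4)^3 = x^3 - 12*x^2 + 48*x - 64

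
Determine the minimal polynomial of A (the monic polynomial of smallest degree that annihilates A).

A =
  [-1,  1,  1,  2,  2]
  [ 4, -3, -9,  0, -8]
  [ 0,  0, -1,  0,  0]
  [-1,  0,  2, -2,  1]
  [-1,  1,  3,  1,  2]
x^3 + 3*x^2 + 3*x + 1

The characteristic polynomial is χ_A(x) = (x + 1)^5, so the eigenvalues are known. The minimal polynomial is
  m_A(x) = Π_λ (x − λ)^{k_λ}
where k_λ is the size of the *largest* Jordan block for λ (equivalently, the smallest k with (A − λI)^k v = 0 for every generalised eigenvector v of λ).

  λ = -1: largest Jordan block has size 3, contributing (x + 1)^3

So m_A(x) = (x + 1)^3 = x^3 + 3*x^2 + 3*x + 1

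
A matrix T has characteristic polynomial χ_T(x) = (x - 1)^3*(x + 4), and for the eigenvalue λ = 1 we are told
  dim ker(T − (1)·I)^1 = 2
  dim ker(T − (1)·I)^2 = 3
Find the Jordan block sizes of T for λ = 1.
Block sizes for λ = 1: [2, 1]

From the dimensions of kernels of powers, the number of Jordan blocks of size at least j is d_j − d_{j−1} where d_j = dim ker(N^j) (with d_0 = 0). Computing the differences gives [2, 1].
The number of blocks of size exactly k is (#blocks of size ≥ k) − (#blocks of size ≥ k + 1), so the partition is: 1 block(s) of size 1, 1 block(s) of size 2.
In nonincreasing order the block sizes are [2, 1].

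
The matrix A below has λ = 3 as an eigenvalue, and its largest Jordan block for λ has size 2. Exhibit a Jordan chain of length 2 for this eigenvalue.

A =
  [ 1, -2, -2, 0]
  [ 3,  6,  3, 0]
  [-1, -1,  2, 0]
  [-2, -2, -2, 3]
A Jordan chain for λ = 3 of length 2:
v_1 = (-2, 3, -1, -2)ᵀ
v_2 = (1, 0, 0, 0)ᵀ

Let N = A − (3)·I. We want v_2 with N^2 v_2 = 0 but N^1 v_2 ≠ 0; then v_{j-1} := N · v_j for j = 2, …, 2.

Pick v_2 = (1, 0, 0, 0)ᵀ.
Then v_1 = N · v_2 = (-2, 3, -1, -2)ᵀ.

Sanity check: (A − (3)·I) v_1 = (0, 0, 0, 0)ᵀ = 0. ✓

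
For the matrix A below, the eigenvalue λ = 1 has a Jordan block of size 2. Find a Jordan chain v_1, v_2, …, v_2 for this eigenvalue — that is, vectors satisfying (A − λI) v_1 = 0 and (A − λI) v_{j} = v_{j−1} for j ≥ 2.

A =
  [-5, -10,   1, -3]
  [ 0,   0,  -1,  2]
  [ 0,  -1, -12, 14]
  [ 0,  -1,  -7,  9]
A Jordan chain for λ = 1 of length 2:
v_1 = (-2, 1, 1, 1)ᵀ
v_2 = (2, -1, 0, 0)ᵀ

Let N = A − (1)·I. We want v_2 with N^2 v_2 = 0 but N^1 v_2 ≠ 0; then v_{j-1} := N · v_j for j = 2, …, 2.

Pick v_2 = (2, -1, 0, 0)ᵀ.
Then v_1 = N · v_2 = (-2, 1, 1, 1)ᵀ.

Sanity check: (A − (1)·I) v_1 = (0, 0, 0, 0)ᵀ = 0. ✓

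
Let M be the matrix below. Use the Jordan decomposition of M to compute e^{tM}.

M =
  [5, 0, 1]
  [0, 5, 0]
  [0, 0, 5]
e^{tM} =
  [exp(5*t), 0, t*exp(5*t)]
  [0, exp(5*t), 0]
  [0, 0, exp(5*t)]

Strategy: write M = P · J · P⁻¹ where J is a Jordan canonical form, so e^{tM} = P · e^{tJ} · P⁻¹, and e^{tJ} can be computed block-by-block.

M has Jordan form
J =
  [5, 1, 0]
  [0, 5, 0]
  [0, 0, 5]
(up to reordering of blocks).

Per-block formulas:
  For a 1×1 block at λ = 5: exp(t · [5]) = [e^(5t)].
  For a 2×2 Jordan block J_2(5): exp(t · J_2(5)) = e^(5t)·(I + t·N), where N is the 2×2 nilpotent shift.

After assembling e^{tJ} and conjugating by P, we get:

e^{tM} =
  [exp(5*t), 0, t*exp(5*t)]
  [0, exp(5*t), 0]
  [0, 0, exp(5*t)]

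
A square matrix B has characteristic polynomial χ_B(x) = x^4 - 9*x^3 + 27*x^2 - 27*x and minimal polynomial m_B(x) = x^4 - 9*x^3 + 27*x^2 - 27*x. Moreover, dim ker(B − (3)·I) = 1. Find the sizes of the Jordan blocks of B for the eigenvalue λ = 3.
Block sizes for λ = 3: [3]

Step 1 — from the characteristic polynomial, algebraic multiplicity of λ = 3 is 3. From dim ker(B − (3)·I) = 1, there are exactly 1 Jordan blocks for λ = 3.
Step 2 — from the minimal polynomial, the factor (x − 3)^3 tells us the largest block for λ = 3 has size 3.
Step 3 — with total size 3, 1 blocks, and largest block 3, the block sizes (in nonincreasing order) are [3].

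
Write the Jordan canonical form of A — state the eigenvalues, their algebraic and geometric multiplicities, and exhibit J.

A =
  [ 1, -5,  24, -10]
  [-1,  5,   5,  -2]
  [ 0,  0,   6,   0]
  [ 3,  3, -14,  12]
J_3(6) ⊕ J_1(6)

The characteristic polynomial is
  det(x·I − A) = x^4 - 24*x^3 + 216*x^2 - 864*x + 1296 = (x - 6)^4

Eigenvalues and multiplicities (the geometric multiplicity of λ is n − rank(A − λI), which equals the number of Jordan blocks for λ):
  λ = 6: algebraic multiplicity = 4, geometric multiplicity = 2

Determining the block sizes for each eigenvalue:
  λ = 6: with am = 4 and gm = 2, the partition is not yet determined (e.g. several partitions of 4 into 2 parts exist). Let N = A − (6)·I. Computing rank(N^1) = 2, rank(N^2) = 1, rank(N^3) = 0; the number of blocks of size ≥ j is rank(N^{j−1}) − rank(N^j), giving [2, 1, 1]. So we have 1 block(s) of size 3, 1 block(s) of size 1 → block sizes [3, 1]

Assembling the blocks gives a Jordan form
J =
  [6, 1, 0, 0]
  [0, 6, 1, 0]
  [0, 0, 6, 0]
  [0, 0, 0, 6]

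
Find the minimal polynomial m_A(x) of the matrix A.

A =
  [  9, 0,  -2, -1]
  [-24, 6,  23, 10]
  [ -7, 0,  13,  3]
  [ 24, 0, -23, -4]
x^3 - 18*x^2 + 108*x - 216

The characteristic polynomial is χ_A(x) = (x - 6)^4, so the eigenvalues are known. The minimal polynomial is
  m_A(x) = Π_λ (x − λ)^{k_λ}
where k_λ is the size of the *largest* Jordan block for λ (equivalently, the smallest k with (A − λI)^k v = 0 for every generalised eigenvector v of λ).

  λ = 6: largest Jordan block has size 3, contributing (x − 6)^3

So m_A(x) = (x - 6)^3 = x^3 - 18*x^2 + 108*x - 216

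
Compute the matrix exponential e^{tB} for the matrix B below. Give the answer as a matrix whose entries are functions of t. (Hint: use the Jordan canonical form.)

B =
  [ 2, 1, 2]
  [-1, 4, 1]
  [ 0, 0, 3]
e^{tB} =
  [-t*exp(3*t) + exp(3*t), t*exp(3*t), -t^2*exp(3*t)/2 + 2*t*exp(3*t)]
  [-t*exp(3*t), t*exp(3*t) + exp(3*t), -t^2*exp(3*t)/2 + t*exp(3*t)]
  [0, 0, exp(3*t)]

Strategy: write B = P · J · P⁻¹ where J is a Jordan canonical form, so e^{tB} = P · e^{tJ} · P⁻¹, and e^{tJ} can be computed block-by-block.

B has Jordan form
J =
  [3, 1, 0]
  [0, 3, 1]
  [0, 0, 3]
(up to reordering of blocks).

Per-block formulas:
  For a 3×3 Jordan block J_3(3): exp(t · J_3(3)) = e^(3t)·(I + t·N + (t^2/2)·N^2), where N is the 3×3 nilpotent shift.

After assembling e^{tJ} and conjugating by P, we get:

e^{tB} =
  [-t*exp(3*t) + exp(3*t), t*exp(3*t), -t^2*exp(3*t)/2 + 2*t*exp(3*t)]
  [-t*exp(3*t), t*exp(3*t) + exp(3*t), -t^2*exp(3*t)/2 + t*exp(3*t)]
  [0, 0, exp(3*t)]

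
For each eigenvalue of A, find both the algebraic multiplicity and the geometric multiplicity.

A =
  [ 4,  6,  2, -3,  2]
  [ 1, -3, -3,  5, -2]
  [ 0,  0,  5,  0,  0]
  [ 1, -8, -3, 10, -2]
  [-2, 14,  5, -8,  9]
λ = 5: alg = 5, geom = 3

Step 1 — factor the characteristic polynomial to read off the algebraic multiplicities:
  χ_A(x) = (x - 5)^5

Step 2 — compute geometric multiplicities via the rank-nullity identity g(λ) = n − rank(A − λI):
  rank(A − (5)·I) = 2, so dim ker(A − (5)·I) = n − 2 = 3

Summary:
  λ = 5: algebraic multiplicity = 5, geometric multiplicity = 3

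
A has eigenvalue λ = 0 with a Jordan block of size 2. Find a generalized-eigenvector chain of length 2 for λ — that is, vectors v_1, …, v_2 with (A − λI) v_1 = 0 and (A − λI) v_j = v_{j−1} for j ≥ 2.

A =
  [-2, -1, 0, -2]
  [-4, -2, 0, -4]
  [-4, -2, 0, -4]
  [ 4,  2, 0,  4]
A Jordan chain for λ = 0 of length 2:
v_1 = (-2, -4, -4, 4)ᵀ
v_2 = (1, 0, 0, 0)ᵀ

Let N = A − (0)·I. We want v_2 with N^2 v_2 = 0 but N^1 v_2 ≠ 0; then v_{j-1} := N · v_j for j = 2, …, 2.

Pick v_2 = (1, 0, 0, 0)ᵀ.
Then v_1 = N · v_2 = (-2, -4, -4, 4)ᵀ.

Sanity check: (A − (0)·I) v_1 = (0, 0, 0, 0)ᵀ = 0. ✓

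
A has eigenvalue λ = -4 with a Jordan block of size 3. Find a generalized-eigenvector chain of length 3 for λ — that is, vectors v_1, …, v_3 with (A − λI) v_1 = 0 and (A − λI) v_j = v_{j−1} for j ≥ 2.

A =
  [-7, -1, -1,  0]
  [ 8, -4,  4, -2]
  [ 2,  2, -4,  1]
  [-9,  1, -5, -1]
A Jordan chain for λ = -4 of length 3:
v_1 = (-1, 2, 1, -2)ᵀ
v_2 = (-3, 8, 2, -9)ᵀ
v_3 = (1, 0, 0, 0)ᵀ

Let N = A − (-4)·I. We want v_3 with N^3 v_3 = 0 but N^2 v_3 ≠ 0; then v_{j-1} := N · v_j for j = 3, …, 2.

Pick v_3 = (1, 0, 0, 0)ᵀ.
Then v_2 = N · v_3 = (-3, 8, 2, -9)ᵀ.
Then v_1 = N · v_2 = (-1, 2, 1, -2)ᵀ.

Sanity check: (A − (-4)·I) v_1 = (0, 0, 0, 0)ᵀ = 0. ✓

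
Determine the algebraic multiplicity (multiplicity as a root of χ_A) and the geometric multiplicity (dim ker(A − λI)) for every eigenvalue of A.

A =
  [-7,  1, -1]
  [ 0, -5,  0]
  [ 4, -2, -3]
λ = -5: alg = 3, geom = 2

Step 1 — factor the characteristic polynomial to read off the algebraic multiplicities:
  χ_A(x) = (x + 5)^3

Step 2 — compute geometric multiplicities via the rank-nullity identity g(λ) = n − rank(A − λI):
  rank(A − (-5)·I) = 1, so dim ker(A − (-5)·I) = n − 1 = 2

Summary:
  λ = -5: algebraic multiplicity = 3, geometric multiplicity = 2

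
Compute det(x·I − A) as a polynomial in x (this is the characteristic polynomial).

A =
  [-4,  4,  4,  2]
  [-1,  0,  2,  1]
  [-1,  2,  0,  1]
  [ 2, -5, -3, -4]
x^4 + 8*x^3 + 24*x^2 + 32*x + 16

Expanding det(x·I − A) (e.g. by cofactor expansion or by noting that A is similar to its Jordan form J, which has the same characteristic polynomial as A) gives
  χ_A(x) = x^4 + 8*x^3 + 24*x^2 + 32*x + 16
which factors as (x + 2)^4. The eigenvalues (with algebraic multiplicities) are λ = -2 with multiplicity 4.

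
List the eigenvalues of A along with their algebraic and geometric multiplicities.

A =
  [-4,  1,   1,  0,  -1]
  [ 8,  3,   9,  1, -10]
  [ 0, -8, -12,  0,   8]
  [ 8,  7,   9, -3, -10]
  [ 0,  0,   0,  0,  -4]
λ = -4: alg = 5, geom = 3

Step 1 — factor the characteristic polynomial to read off the algebraic multiplicities:
  χ_A(x) = (x + 4)^5

Step 2 — compute geometric multiplicities via the rank-nullity identity g(λ) = n − rank(A − λI):
  rank(A − (-4)·I) = 2, so dim ker(A − (-4)·I) = n − 2 = 3

Summary:
  λ = -4: algebraic multiplicity = 5, geometric multiplicity = 3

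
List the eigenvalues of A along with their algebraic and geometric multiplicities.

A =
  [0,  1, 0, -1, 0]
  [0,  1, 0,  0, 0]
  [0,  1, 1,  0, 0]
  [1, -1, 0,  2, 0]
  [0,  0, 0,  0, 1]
λ = 1: alg = 5, geom = 3

Step 1 — factor the characteristic polynomial to read off the algebraic multiplicities:
  χ_A(x) = (x - 1)^5

Step 2 — compute geometric multiplicities via the rank-nullity identity g(λ) = n − rank(A − λI):
  rank(A − (1)·I) = 2, so dim ker(A − (1)·I) = n − 2 = 3

Summary:
  λ = 1: algebraic multiplicity = 5, geometric multiplicity = 3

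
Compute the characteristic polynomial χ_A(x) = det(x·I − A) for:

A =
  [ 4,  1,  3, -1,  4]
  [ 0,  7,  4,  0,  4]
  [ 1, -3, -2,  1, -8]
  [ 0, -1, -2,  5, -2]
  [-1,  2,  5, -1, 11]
x^5 - 25*x^4 + 250*x^3 - 1250*x^2 + 3125*x - 3125

Expanding det(x·I − A) (e.g. by cofactor expansion or by noting that A is similar to its Jordan form J, which has the same characteristic polynomial as A) gives
  χ_A(x) = x^5 - 25*x^4 + 250*x^3 - 1250*x^2 + 3125*x - 3125
which factors as (x - 5)^5. The eigenvalues (with algebraic multiplicities) are λ = 5 with multiplicity 5.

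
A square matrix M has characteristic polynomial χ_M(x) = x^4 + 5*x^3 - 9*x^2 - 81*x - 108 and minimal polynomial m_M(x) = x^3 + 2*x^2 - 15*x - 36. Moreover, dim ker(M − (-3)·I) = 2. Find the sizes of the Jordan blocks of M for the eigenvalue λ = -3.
Block sizes for λ = -3: [2, 1]

Step 1 — from the characteristic polynomial, algebraic multiplicity of λ = -3 is 3. From dim ker(M − (-3)·I) = 2, there are exactly 2 Jordan blocks for λ = -3.
Step 2 — from the minimal polynomial, the factor (x + 3)^2 tells us the largest block for λ = -3 has size 2.
Step 3 — with total size 3, 2 blocks, and largest block 2, the block sizes (in nonincreasing order) are [2, 1].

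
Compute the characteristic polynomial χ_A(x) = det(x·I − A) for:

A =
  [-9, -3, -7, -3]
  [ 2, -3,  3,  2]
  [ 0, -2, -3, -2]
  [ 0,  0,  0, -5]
x^4 + 20*x^3 + 150*x^2 + 500*x + 625

Expanding det(x·I − A) (e.g. by cofactor expansion or by noting that A is similar to its Jordan form J, which has the same characteristic polynomial as A) gives
  χ_A(x) = x^4 + 20*x^3 + 150*x^2 + 500*x + 625
which factors as (x + 5)^4. The eigenvalues (with algebraic multiplicities) are λ = -5 with multiplicity 4.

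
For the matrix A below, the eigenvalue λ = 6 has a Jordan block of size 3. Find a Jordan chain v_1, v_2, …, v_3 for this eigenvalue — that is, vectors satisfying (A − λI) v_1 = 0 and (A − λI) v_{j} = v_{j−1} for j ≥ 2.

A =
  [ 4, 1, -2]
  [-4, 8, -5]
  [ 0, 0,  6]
A Jordan chain for λ = 6 of length 3:
v_1 = (-1, -2, 0)ᵀ
v_2 = (-2, -5, 0)ᵀ
v_3 = (0, 0, 1)ᵀ

Let N = A − (6)·I. We want v_3 with N^3 v_3 = 0 but N^2 v_3 ≠ 0; then v_{j-1} := N · v_j for j = 3, …, 2.

Pick v_3 = (0, 0, 1)ᵀ.
Then v_2 = N · v_3 = (-2, -5, 0)ᵀ.
Then v_1 = N · v_2 = (-1, -2, 0)ᵀ.

Sanity check: (A − (6)·I) v_1 = (0, 0, 0)ᵀ = 0. ✓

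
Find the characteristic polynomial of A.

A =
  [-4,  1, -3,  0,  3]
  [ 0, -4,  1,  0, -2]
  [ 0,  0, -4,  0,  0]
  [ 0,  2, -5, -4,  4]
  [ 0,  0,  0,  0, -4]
x^5 + 20*x^4 + 160*x^3 + 640*x^2 + 1280*x + 1024

Expanding det(x·I − A) (e.g. by cofactor expansion or by noting that A is similar to its Jordan form J, which has the same characteristic polynomial as A) gives
  χ_A(x) = x^5 + 20*x^4 + 160*x^3 + 640*x^2 + 1280*x + 1024
which factors as (x + 4)^5. The eigenvalues (with algebraic multiplicities) are λ = -4 with multiplicity 5.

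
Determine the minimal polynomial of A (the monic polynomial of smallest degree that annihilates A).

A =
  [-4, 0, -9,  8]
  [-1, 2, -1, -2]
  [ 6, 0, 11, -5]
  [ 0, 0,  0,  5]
x^4 - 14*x^3 + 69*x^2 - 140*x + 100

The characteristic polynomial is χ_A(x) = (x - 5)^2*(x - 2)^2, so the eigenvalues are known. The minimal polynomial is
  m_A(x) = Π_λ (x − λ)^{k_λ}
where k_λ is the size of the *largest* Jordan block for λ (equivalently, the smallest k with (A − λI)^k v = 0 for every generalised eigenvector v of λ).

  λ = 2: largest Jordan block has size 2, contributing (x − 2)^2
  λ = 5: largest Jordan block has size 2, contributing (x − 5)^2

So m_A(x) = (x - 5)^2*(x - 2)^2 = x^4 - 14*x^3 + 69*x^2 - 140*x + 100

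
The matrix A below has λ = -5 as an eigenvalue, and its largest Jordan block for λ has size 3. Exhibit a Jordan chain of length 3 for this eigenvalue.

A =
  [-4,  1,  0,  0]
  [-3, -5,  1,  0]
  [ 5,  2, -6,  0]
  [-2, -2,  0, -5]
A Jordan chain for λ = -5 of length 3:
v_1 = (-2, 2, -6, 4)ᵀ
v_2 = (1, -3, 5, -2)ᵀ
v_3 = (1, 0, 0, 0)ᵀ

Let N = A − (-5)·I. We want v_3 with N^3 v_3 = 0 but N^2 v_3 ≠ 0; then v_{j-1} := N · v_j for j = 3, …, 2.

Pick v_3 = (1, 0, 0, 0)ᵀ.
Then v_2 = N · v_3 = (1, -3, 5, -2)ᵀ.
Then v_1 = N · v_2 = (-2, 2, -6, 4)ᵀ.

Sanity check: (A − (-5)·I) v_1 = (0, 0, 0, 0)ᵀ = 0. ✓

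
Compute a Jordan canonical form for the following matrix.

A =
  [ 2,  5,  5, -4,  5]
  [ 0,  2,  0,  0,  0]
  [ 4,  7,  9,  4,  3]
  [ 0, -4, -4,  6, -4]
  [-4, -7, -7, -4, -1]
J_2(2) ⊕ J_1(2) ⊕ J_1(6) ⊕ J_1(6)

The characteristic polynomial is
  det(x·I − A) = x^5 - 18*x^4 + 120*x^3 - 368*x^2 + 528*x - 288 = (x - 6)^2*(x - 2)^3

Eigenvalues and multiplicities (the geometric multiplicity of λ is n − rank(A − λI), which equals the number of Jordan blocks for λ):
  λ = 2: algebraic multiplicity = 3, geometric multiplicity = 2
  λ = 6: algebraic multiplicity = 2, geometric multiplicity = 2

Determining the block sizes for each eigenvalue:
  λ = 2: 2 blocks summing to 3 forces exactly one block of size 2 and the rest size 1 → block sizes [2, 1]
  λ = 6: gm = am = 2, so every block has size 1 → block sizes [1, 1]

Assembling the blocks gives a Jordan form
J =
  [2, 1, 0, 0, 0]
  [0, 2, 0, 0, 0]
  [0, 0, 2, 0, 0]
  [0, 0, 0, 6, 0]
  [0, 0, 0, 0, 6]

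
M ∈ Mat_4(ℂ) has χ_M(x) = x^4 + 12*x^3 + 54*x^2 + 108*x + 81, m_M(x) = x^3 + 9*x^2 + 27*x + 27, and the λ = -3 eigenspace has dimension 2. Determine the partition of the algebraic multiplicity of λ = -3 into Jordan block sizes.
Block sizes for λ = -3: [3, 1]

Step 1 — from the characteristic polynomial, algebraic multiplicity of λ = -3 is 4. From dim ker(M − (-3)·I) = 2, there are exactly 2 Jordan blocks for λ = -3.
Step 2 — from the minimal polynomial, the factor (x + 3)^3 tells us the largest block for λ = -3 has size 3.
Step 3 — with total size 4, 2 blocks, and largest block 3, the block sizes (in nonincreasing order) are [3, 1].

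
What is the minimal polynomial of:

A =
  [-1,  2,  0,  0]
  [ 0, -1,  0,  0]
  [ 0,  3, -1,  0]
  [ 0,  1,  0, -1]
x^2 + 2*x + 1

The characteristic polynomial is χ_A(x) = (x + 1)^4, so the eigenvalues are known. The minimal polynomial is
  m_A(x) = Π_λ (x − λ)^{k_λ}
where k_λ is the size of the *largest* Jordan block for λ (equivalently, the smallest k with (A − λI)^k v = 0 for every generalised eigenvector v of λ).

  λ = -1: largest Jordan block has size 2, contributing (x + 1)^2

So m_A(x) = (x + 1)^2 = x^2 + 2*x + 1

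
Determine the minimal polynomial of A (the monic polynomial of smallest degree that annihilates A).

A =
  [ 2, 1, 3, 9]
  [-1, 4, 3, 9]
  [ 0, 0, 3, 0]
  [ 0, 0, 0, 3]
x^2 - 6*x + 9

The characteristic polynomial is χ_A(x) = (x - 3)^4, so the eigenvalues are known. The minimal polynomial is
  m_A(x) = Π_λ (x − λ)^{k_λ}
where k_λ is the size of the *largest* Jordan block for λ (equivalently, the smallest k with (A − λI)^k v = 0 for every generalised eigenvector v of λ).

  λ = 3: largest Jordan block has size 2, contributing (x − 3)^2

So m_A(x) = (x - 3)^2 = x^2 - 6*x + 9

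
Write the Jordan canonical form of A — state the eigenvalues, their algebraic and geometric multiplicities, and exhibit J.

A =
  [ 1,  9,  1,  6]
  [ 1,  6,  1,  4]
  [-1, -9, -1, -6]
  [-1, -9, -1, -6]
J_3(0) ⊕ J_1(0)

The characteristic polynomial is
  det(x·I − A) = x^4

Eigenvalues and multiplicities (the geometric multiplicity of λ is n − rank(A − λI), which equals the number of Jordan blocks for λ):
  λ = 0: algebraic multiplicity = 4, geometric multiplicity = 2

Determining the block sizes for each eigenvalue:
  λ = 0: with am = 4 and gm = 2, the partition is not yet determined (e.g. several partitions of 4 into 2 parts exist). Let N = A − (0)·I. Computing rank(N^1) = 2, rank(N^2) = 1, rank(N^3) = 0; the number of blocks of size ≥ j is rank(N^{j−1}) − rank(N^j), giving [2, 1, 1]. So we have 1 block(s) of size 3, 1 block(s) of size 1 → block sizes [3, 1]

Assembling the blocks gives a Jordan form
J =
  [0, 1, 0, 0]
  [0, 0, 1, 0]
  [0, 0, 0, 0]
  [0, 0, 0, 0]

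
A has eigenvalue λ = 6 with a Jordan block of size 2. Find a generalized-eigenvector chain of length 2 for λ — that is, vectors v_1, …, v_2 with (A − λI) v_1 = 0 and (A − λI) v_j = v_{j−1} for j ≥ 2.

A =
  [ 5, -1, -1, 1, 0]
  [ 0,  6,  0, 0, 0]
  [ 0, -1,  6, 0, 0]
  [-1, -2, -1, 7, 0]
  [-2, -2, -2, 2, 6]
A Jordan chain for λ = 6 of length 2:
v_1 = (-1, 0, 0, -1, -2)ᵀ
v_2 = (1, 0, 0, 0, 0)ᵀ

Let N = A − (6)·I. We want v_2 with N^2 v_2 = 0 but N^1 v_2 ≠ 0; then v_{j-1} := N · v_j for j = 2, …, 2.

Pick v_2 = (1, 0, 0, 0, 0)ᵀ.
Then v_1 = N · v_2 = (-1, 0, 0, -1, -2)ᵀ.

Sanity check: (A − (6)·I) v_1 = (0, 0, 0, 0, 0)ᵀ = 0. ✓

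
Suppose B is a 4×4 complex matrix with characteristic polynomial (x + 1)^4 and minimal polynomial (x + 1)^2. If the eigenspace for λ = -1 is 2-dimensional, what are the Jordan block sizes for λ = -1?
Block sizes for λ = -1: [2, 2]

Step 1 — from the characteristic polynomial, algebraic multiplicity of λ = -1 is 4. From dim ker(B − (-1)·I) = 2, there are exactly 2 Jordan blocks for λ = -1.
Step 2 — from the minimal polynomial, the factor (x + 1)^2 tells us the largest block for λ = -1 has size 2.
Step 3 — with total size 4, 2 blocks, and largest block 2, the block sizes (in nonincreasing order) are [2, 2].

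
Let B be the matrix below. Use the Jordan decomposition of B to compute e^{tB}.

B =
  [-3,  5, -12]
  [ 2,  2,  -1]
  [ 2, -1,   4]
e^{tB} =
  [t^2*exp(t) - 4*t*exp(t) + exp(t), -3*t^2*exp(t)/2 + 5*t*exp(t), 7*t^2*exp(t)/2 - 12*t*exp(t)]
  [-4*t^2*exp(t) + 2*t*exp(t), 6*t^2*exp(t) + t*exp(t) + exp(t), -14*t^2*exp(t) - t*exp(t)]
  [-2*t^2*exp(t) + 2*t*exp(t), 3*t^2*exp(t) - t*exp(t), -7*t^2*exp(t) + 3*t*exp(t) + exp(t)]

Strategy: write B = P · J · P⁻¹ where J is a Jordan canonical form, so e^{tB} = P · e^{tJ} · P⁻¹, and e^{tJ} can be computed block-by-block.

B has Jordan form
J =
  [1, 1, 0]
  [0, 1, 1]
  [0, 0, 1]
(up to reordering of blocks).

Per-block formulas:
  For a 3×3 Jordan block J_3(1): exp(t · J_3(1)) = e^(1t)·(I + t·N + (t^2/2)·N^2), where N is the 3×3 nilpotent shift.

After assembling e^{tJ} and conjugating by P, we get:

e^{tB} =
  [t^2*exp(t) - 4*t*exp(t) + exp(t), -3*t^2*exp(t)/2 + 5*t*exp(t), 7*t^2*exp(t)/2 - 12*t*exp(t)]
  [-4*t^2*exp(t) + 2*t*exp(t), 6*t^2*exp(t) + t*exp(t) + exp(t), -14*t^2*exp(t) - t*exp(t)]
  [-2*t^2*exp(t) + 2*t*exp(t), 3*t^2*exp(t) - t*exp(t), -7*t^2*exp(t) + 3*t*exp(t) + exp(t)]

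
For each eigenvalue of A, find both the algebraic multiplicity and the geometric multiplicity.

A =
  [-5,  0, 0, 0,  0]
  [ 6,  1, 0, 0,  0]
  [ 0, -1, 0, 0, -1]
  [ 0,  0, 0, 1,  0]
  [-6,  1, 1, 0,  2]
λ = -5: alg = 1, geom = 1; λ = 1: alg = 4, geom = 3

Step 1 — factor the characteristic polynomial to read off the algebraic multiplicities:
  χ_A(x) = (x - 1)^4*(x + 5)

Step 2 — compute geometric multiplicities via the rank-nullity identity g(λ) = n − rank(A − λI):
  rank(A − (-5)·I) = 4, so dim ker(A − (-5)·I) = n − 4 = 1
  rank(A − (1)·I) = 2, so dim ker(A − (1)·I) = n − 2 = 3

Summary:
  λ = -5: algebraic multiplicity = 1, geometric multiplicity = 1
  λ = 1: algebraic multiplicity = 4, geometric multiplicity = 3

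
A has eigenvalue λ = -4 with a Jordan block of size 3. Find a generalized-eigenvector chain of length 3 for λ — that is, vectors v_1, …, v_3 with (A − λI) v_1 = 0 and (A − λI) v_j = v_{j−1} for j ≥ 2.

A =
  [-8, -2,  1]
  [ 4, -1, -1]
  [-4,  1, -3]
A Jordan chain for λ = -4 of length 3:
v_1 = (4, 0, 16)ᵀ
v_2 = (-4, 4, -4)ᵀ
v_3 = (1, 0, 0)ᵀ

Let N = A − (-4)·I. We want v_3 with N^3 v_3 = 0 but N^2 v_3 ≠ 0; then v_{j-1} := N · v_j for j = 3, …, 2.

Pick v_3 = (1, 0, 0)ᵀ.
Then v_2 = N · v_3 = (-4, 4, -4)ᵀ.
Then v_1 = N · v_2 = (4, 0, 16)ᵀ.

Sanity check: (A − (-4)·I) v_1 = (0, 0, 0)ᵀ = 0. ✓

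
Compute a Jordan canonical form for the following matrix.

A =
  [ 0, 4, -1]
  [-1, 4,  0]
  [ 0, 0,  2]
J_3(2)

The characteristic polynomial is
  det(x·I − A) = x^3 - 6*x^2 + 12*x - 8 = (x - 2)^3

Eigenvalues and multiplicities (the geometric multiplicity of λ is n − rank(A − λI), which equals the number of Jordan blocks for λ):
  λ = 2: algebraic multiplicity = 3, geometric multiplicity = 1

Determining the block sizes for each eigenvalue:
  λ = 2: one block (gm = 1), so the single block has size am = 3 → block sizes [3]

Assembling the blocks gives a Jordan form
J =
  [2, 1, 0]
  [0, 2, 1]
  [0, 0, 2]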